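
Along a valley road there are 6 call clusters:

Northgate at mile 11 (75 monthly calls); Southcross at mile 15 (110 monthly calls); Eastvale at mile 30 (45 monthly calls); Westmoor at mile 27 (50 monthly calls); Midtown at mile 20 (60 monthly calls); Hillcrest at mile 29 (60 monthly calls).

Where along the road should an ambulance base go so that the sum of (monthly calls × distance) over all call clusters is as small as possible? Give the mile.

For a sum of weighted absolute distances on a line, the optimum is the weighted median (not the mean). Total weight W = 400; half-weight = 200.
Sort by position and accumulate weight:
  mile 11 (Northgate, w=75) → cum 75
  mile 15 (Southcross, w=110) → cum 185
  mile 20 (Midtown, w=60) → cum 245  ≥ 200 → median here
  mile 27 (Westmoor, w=50) → cum 295
  mile 29 (Hillcrest, w=60) → cum 355
  mile 30 (Eastvale, w=45) → cum 400
Optimal location: mile 20.

x = 20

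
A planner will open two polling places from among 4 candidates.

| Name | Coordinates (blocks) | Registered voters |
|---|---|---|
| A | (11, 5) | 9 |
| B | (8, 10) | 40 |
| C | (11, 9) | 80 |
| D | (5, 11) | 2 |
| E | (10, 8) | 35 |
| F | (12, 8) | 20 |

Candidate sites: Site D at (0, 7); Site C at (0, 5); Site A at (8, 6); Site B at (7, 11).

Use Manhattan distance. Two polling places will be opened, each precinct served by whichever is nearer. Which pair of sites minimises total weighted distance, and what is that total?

{Site A, Site B}, total 860

Evaluate every pair (each demand assigned to the nearer of the two):
  {Site A, Site B}: total = 860
  {Site D, Site A}: total = 952
  {Site C, Site A}: total = 952
  {Site D, Site B}: total = 1024
  {Site C, Site B}: total = 1024
  {Site D, Site C}: total = 2242
Best pair: {Site A, Site B} with total 860.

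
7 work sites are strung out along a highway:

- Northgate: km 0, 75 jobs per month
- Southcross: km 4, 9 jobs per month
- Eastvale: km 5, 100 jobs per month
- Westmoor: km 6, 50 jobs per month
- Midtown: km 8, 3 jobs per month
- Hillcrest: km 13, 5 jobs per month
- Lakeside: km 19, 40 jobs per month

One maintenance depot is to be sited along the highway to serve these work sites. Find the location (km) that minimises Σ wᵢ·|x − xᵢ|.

For a sum of weighted absolute distances on a line, the optimum is the weighted median (not the mean). Total weight W = 282; half-weight = 141.
Sort by position and accumulate weight:
  km 0 (Northgate, w=75) → cum 75
  km 4 (Southcross, w=9) → cum 84
  km 5 (Eastvale, w=100) → cum 184  ≥ 141 → median here
  km 6 (Westmoor, w=50) → cum 234
  km 8 (Midtown, w=3) → cum 237
  km 13 (Hillcrest, w=5) → cum 242
  km 19 (Lakeside, w=40) → cum 282
Optimal location: km 5.

x = 5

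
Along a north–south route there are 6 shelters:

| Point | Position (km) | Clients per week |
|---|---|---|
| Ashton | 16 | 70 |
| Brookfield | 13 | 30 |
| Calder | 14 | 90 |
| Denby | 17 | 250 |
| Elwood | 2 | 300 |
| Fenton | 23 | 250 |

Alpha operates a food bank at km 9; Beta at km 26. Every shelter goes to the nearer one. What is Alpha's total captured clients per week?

740

The indifferent point is the midpoint (9+26)/2 = 17.5; shelters left of it (closer to Alpha at 9) go to Alpha, those right go to Beta.
  Elwood at 2 (w=300) → Alpha
  Brookfield at 13 (w=30) → Alpha
  Calder at 14 (w=90) → Alpha
  Ashton at 16 (w=70) → Alpha
  Denby at 17 (w=250) → Alpha
  Fenton at 23 (w=250) → Beta
Alpha captures 740; Beta captures 250.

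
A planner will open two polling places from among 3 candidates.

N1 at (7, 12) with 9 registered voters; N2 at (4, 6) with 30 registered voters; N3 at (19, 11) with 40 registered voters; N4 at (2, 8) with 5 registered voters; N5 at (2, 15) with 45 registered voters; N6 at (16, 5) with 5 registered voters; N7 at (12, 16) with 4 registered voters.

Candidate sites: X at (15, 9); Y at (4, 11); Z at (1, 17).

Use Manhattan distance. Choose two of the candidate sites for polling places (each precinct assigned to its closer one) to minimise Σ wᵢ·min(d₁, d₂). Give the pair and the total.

Evaluate every pair (each demand assigned to the nearer of the two):
  {X, Y}: total = 786
  {X, Z}: total = 1009
  {Y, Z}: total = 1084
Best pair: {X, Y} with total 786.

{X, Y}, total 786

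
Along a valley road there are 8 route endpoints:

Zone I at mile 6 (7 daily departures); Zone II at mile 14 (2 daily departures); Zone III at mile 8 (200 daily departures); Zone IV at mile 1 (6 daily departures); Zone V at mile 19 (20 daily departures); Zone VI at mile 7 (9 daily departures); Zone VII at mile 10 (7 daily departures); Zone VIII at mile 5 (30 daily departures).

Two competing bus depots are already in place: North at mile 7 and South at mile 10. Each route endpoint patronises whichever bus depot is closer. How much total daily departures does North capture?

252

The indifferent point is the midpoint (7+10)/2 = 8.5; route endpoints left of it (closer to North at 7) go to North, those right go to South.
  Zone IV at 1 (w=6) → North
  Zone VIII at 5 (w=30) → North
  Zone I at 6 (w=7) → North
  Zone VI at 7 (w=9) → North
  Zone III at 8 (w=200) → North
  Zone VII at 10 (w=7) → South
  Zone II at 14 (w=2) → South
  Zone V at 19 (w=20) → South
North captures 252; South captures 29.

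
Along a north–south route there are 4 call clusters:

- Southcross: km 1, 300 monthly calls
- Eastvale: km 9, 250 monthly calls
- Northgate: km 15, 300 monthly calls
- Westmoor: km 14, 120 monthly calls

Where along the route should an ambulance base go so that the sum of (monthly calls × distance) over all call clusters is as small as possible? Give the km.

x = 9

For a sum of weighted absolute distances on a line, the optimum is the weighted median (not the mean). Total weight W = 970; half-weight = 485.
Sort by position and accumulate weight:
  km 1 (Southcross, w=300) → cum 300
  km 9 (Eastvale, w=250) → cum 550  ≥ 485 → median here
  km 14 (Westmoor, w=120) → cum 670
  km 15 (Northgate, w=300) → cum 970
Optimal location: km 9.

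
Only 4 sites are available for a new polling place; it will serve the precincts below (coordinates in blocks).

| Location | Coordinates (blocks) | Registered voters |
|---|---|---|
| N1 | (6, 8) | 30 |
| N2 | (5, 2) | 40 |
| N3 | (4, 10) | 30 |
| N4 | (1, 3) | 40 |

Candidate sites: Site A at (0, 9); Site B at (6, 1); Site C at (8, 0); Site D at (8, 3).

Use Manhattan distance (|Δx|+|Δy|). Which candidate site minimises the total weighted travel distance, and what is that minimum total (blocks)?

Site B, total 900 blocks

Total weighted distance at each candidate:
  Site A (0, 9): total = 1120
  Site B (6, 1): total = 900
  Site C (8, 0): total = 1320
  Site D (8, 3): total = 980
Minimum is at Site B with total 900 blocks.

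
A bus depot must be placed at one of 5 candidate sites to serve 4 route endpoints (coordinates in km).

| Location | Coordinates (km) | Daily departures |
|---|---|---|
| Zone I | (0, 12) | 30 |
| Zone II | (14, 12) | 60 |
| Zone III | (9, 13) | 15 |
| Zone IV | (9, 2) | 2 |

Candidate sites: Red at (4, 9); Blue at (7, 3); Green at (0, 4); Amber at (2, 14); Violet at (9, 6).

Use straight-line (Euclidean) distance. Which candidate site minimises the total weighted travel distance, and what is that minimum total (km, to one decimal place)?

Total weighted distance at each candidate:
  Red (4, 9): total = 889.7
  Blue (7, 3): total = 1183.6
  Green (0, 4): total = 1416.8
  Amber (2, 14): total = 948.6
  Violet (9, 6): total = 906.1
Minimum is at Red with total 889.7 km.

Red, total 889.7 km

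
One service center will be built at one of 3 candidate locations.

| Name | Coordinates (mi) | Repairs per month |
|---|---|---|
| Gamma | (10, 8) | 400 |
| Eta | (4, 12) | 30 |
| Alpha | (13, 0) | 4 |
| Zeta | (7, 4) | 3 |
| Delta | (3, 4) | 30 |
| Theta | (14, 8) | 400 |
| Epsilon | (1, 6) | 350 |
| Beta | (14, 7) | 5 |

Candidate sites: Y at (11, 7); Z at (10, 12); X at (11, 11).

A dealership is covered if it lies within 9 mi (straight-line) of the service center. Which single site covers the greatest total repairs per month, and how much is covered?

Y, covering 872

Coverage radius r = 9 mi; a point is covered iff (Δx)²+(Δy)² ≤ 9² = 81.
  Y (11, 7): covers {Gamma, Eta, Alpha, Zeta, Delta, Theta, Beta} → 872
  Z (10, 12): covers {Gamma, Eta, Zeta, Theta, Beta} → 838
  X (11, 11): covers {Gamma, Eta, Zeta, Theta, Beta} → 838
Maximum coverage at Y: 872 repairs per month.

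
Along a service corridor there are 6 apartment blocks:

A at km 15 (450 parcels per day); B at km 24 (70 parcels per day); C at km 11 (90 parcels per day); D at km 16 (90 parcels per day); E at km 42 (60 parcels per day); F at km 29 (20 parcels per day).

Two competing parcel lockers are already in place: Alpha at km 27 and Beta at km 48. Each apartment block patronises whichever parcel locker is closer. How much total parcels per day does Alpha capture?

720

The indifferent point is the midpoint (27+48)/2 = 37.5; apartment blocks left of it (closer to Alpha at 27) go to Alpha, those right go to Beta.
  C at 11 (w=90) → Alpha
  A at 15 (w=450) → Alpha
  D at 16 (w=90) → Alpha
  B at 24 (w=70) → Alpha
  F at 29 (w=20) → Alpha
  E at 42 (w=60) → Beta
Alpha captures 720; Beta captures 60.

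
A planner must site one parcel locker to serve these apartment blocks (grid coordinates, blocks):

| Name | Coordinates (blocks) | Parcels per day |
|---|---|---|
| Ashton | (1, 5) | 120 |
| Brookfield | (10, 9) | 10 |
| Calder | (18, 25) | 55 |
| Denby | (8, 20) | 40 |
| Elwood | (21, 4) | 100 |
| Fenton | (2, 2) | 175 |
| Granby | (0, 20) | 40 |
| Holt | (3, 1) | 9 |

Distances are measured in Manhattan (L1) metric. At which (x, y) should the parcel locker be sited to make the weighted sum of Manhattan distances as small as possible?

(2, 4)

Manhattan distance separates: Σwᵢ(|x−xᵢ|+|y−yᵢ|) = Σwᵢ|x−xᵢ| + Σwᵢ|y−yᵢ|, so x and y are optimised independently as 1-D weighted medians.
Total weight W = 549; half = 274.5.
x-coordinate, sorted with cumulative weight:
  x=0 (Granby, w=40) cum 40
  x=1 (Ashton, w=120) cum 160
  x=2 (Fenton, w=175) cum 335  ← median
  x=3 (Holt, w=9) cum 344
  x=8 (Denby, w=40) cum 384
  x=10 (Brookfield, w=10) cum 394
  x=18 (Calder, w=55) cum 449
  x=21 (Elwood, w=100) cum 549
⇒ x* = 2
y-coordinate, sorted with cumulative weight:
  y=1 (Holt, w=9) cum 9
  y=2 (Fenton, w=175) cum 184
  y=4 (Elwood, w=100) cum 284  ← median
  y=5 (Ashton, w=120) cum 404
  y=9 (Brookfield, w=10) cum 414
  y=20 (Denby, w=40) cum 454
  y=20 (Granby, w=40) cum 494
  y=25 (Calder, w=55) cum 549
⇒ y* = 4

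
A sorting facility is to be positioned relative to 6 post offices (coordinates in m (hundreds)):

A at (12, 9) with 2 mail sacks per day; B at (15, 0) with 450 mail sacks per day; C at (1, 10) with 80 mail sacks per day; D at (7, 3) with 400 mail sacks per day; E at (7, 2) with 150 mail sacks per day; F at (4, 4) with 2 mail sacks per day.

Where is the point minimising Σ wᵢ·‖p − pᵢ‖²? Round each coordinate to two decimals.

The minimiser of Σwᵢ‖p−pᵢ‖² is the weighted centroid p* = (Σwᵢpᵢ)/(Σwᵢ).
Σwᵢ = 1084.
Σwᵢxᵢ = 2·12 + 450·15 + 80·1 + 400·7 + 150·7 + 2·4 = 10712.
Σwᵢyᵢ = 2·9 + 450·0 + 80·10 + 400·3 + 150·2 + 2·4 = 2326.
x* = 10712/1084 = 9.88, y* = 2326/1084 = 2.15.

(9.88, 2.15)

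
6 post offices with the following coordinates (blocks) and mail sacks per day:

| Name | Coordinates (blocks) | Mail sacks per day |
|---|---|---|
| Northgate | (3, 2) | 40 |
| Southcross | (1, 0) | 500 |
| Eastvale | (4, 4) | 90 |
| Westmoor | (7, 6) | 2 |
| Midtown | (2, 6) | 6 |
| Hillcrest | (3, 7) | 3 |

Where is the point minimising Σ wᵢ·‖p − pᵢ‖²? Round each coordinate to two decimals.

The minimiser of Σwᵢ‖p−pᵢ‖² is the weighted centroid p* = (Σwᵢpᵢ)/(Σwᵢ).
Σwᵢ = 641.
Σwᵢxᵢ = 40·3 + 500·1 + 90·4 + 2·7 + 6·2 + 3·3 = 1015.
Σwᵢyᵢ = 40·2 + 500·0 + 90·4 + 2·6 + 6·6 + 3·7 = 509.
x* = 1015/641 = 1.58, y* = 509/641 = 0.79.

(1.58, 0.79)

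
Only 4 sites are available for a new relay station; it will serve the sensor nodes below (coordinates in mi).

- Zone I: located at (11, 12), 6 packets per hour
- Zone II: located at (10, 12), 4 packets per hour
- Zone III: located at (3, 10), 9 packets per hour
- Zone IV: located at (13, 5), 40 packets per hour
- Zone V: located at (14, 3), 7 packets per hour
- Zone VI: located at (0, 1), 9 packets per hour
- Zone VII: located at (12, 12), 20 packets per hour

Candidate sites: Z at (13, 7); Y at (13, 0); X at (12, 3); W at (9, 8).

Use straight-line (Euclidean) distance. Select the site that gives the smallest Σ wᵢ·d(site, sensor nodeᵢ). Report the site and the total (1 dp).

Z, total 489.3 mi

Total weighted distance at each candidate:
  Z (13, 7): total = 489.3
  Y (13, 0): total = 830.1
  X (12, 3): total = 586.8
  W (9, 8): total = 552.4
Minimum is at Z with total 489.3 mi.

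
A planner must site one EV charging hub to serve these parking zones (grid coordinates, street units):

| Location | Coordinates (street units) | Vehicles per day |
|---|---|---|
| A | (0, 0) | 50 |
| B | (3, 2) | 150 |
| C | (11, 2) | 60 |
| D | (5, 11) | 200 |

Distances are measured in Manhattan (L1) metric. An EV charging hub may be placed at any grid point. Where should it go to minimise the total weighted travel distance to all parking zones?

(5, 2)

Manhattan distance separates: Σwᵢ(|x−xᵢ|+|y−yᵢ|) = Σwᵢ|x−xᵢ| + Σwᵢ|y−yᵢ|, so x and y are optimised independently as 1-D weighted medians.
Total weight W = 460; half = 230.
x-coordinate, sorted with cumulative weight:
  x=0 (A, w=50) cum 50
  x=3 (B, w=150) cum 200
  x=5 (D, w=200) cum 400  ← median
  x=11 (C, w=60) cum 460
⇒ x* = 5
y-coordinate, sorted with cumulative weight:
  y=0 (A, w=50) cum 50
  y=2 (B, w=150) cum 200
  y=2 (C, w=60) cum 260  ← median
  y=11 (D, w=200) cum 460
⇒ y* = 2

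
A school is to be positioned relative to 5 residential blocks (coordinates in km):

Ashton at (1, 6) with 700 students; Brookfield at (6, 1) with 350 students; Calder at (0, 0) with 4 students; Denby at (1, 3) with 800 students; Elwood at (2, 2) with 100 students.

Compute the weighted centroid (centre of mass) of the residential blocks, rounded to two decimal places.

The minimiser of Σwᵢ‖p−pᵢ‖² is the weighted centroid p* = (Σwᵢpᵢ)/(Σwᵢ).
Σwᵢ = 1954.
Σwᵢxᵢ = 700·1 + 350·6 + 4·0 + 800·1 + 100·2 = 3800.
Σwᵢyᵢ = 700·6 + 350·1 + 4·0 + 800·3 + 100·2 = 7150.
x* = 3800/1954 = 1.94, y* = 7150/1954 = 3.66.

(1.94, 3.66)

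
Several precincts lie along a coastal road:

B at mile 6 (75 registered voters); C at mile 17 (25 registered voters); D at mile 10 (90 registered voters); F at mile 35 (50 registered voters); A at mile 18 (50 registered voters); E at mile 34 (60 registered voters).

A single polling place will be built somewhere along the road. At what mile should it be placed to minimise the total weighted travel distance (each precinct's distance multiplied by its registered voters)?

x = 17

For a sum of weighted absolute distances on a line, the optimum is the weighted median (not the mean). Total weight W = 350; half-weight = 175.
Sort by position and accumulate weight:
  mile 6 (B, w=75) → cum 75
  mile 10 (D, w=90) → cum 165
  mile 17 (C, w=25) → cum 190  ≥ 175 → median here
  mile 18 (A, w=50) → cum 240
  mile 34 (E, w=60) → cum 300
  mile 35 (F, w=50) → cum 350
Optimal location: mile 17.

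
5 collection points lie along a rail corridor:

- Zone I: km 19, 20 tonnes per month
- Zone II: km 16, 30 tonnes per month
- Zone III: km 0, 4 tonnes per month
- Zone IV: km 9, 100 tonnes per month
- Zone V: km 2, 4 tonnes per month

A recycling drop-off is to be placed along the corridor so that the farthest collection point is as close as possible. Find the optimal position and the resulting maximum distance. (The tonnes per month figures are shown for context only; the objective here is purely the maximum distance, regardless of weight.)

location 9.5, max distance 9.5

The 1-center on a line is the midpoint of the two extreme points: leftmost at 0, rightmost at 19.
Optimal location = (0 + 19)/2 = 9.5; maximum distance = (19 − 0)/2 = 9.5.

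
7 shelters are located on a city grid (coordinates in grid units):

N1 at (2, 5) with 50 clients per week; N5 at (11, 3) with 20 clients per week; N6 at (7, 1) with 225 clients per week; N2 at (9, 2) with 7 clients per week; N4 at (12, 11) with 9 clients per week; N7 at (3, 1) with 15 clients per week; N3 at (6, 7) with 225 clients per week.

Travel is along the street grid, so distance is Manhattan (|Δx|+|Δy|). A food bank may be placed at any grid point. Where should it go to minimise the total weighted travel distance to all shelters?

(6, 5)

Manhattan distance separates: Σwᵢ(|x−xᵢ|+|y−yᵢ|) = Σwᵢ|x−xᵢ| + Σwᵢ|y−yᵢ|, so x and y are optimised independently as 1-D weighted medians.
Total weight W = 551; half = 275.5.
x-coordinate, sorted with cumulative weight:
  x=2 (N1, w=50) cum 50
  x=3 (N7, w=15) cum 65
  x=6 (N3, w=225) cum 290  ← median
  x=7 (N6, w=225) cum 515
  x=9 (N2, w=7) cum 522
  x=11 (N5, w=20) cum 542
  x=12 (N4, w=9) cum 551
⇒ x* = 6
y-coordinate, sorted with cumulative weight:
  y=1 (N6, w=225) cum 225
  y=1 (N7, w=15) cum 240
  y=2 (N2, w=7) cum 247
  y=3 (N5, w=20) cum 267
  y=5 (N1, w=50) cum 317  ← median
  y=7 (N3, w=225) cum 542
  y=11 (N4, w=9) cum 551
⇒ y* = 5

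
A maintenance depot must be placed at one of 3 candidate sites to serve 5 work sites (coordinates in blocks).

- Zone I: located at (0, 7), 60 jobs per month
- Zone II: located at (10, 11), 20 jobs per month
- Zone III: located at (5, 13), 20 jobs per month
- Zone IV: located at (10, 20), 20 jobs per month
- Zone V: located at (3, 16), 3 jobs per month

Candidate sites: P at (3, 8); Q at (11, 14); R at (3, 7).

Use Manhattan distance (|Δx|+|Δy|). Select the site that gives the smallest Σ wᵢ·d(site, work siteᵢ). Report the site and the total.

Total weighted distance at each candidate:
  P (3, 8): total = 984
  Q (11, 14): total = 1470
  R (3, 7): total = 987
Minimum is at P with total 984 blocks.

P, total 984 blocks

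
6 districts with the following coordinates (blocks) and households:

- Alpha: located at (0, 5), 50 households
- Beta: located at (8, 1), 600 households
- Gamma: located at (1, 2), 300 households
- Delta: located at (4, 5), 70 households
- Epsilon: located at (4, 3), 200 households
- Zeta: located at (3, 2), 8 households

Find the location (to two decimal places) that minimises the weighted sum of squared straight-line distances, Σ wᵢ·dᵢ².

(5.05, 1.97)

The minimiser of Σwᵢ‖p−pᵢ‖² is the weighted centroid p* = (Σwᵢpᵢ)/(Σwᵢ).
Σwᵢ = 1228.
Σwᵢxᵢ = 50·0 + 600·8 + 300·1 + 70·4 + 200·4 + 8·3 = 6204.
Σwᵢyᵢ = 50·5 + 600·1 + 300·2 + 70·5 + 200·3 + 8·2 = 2416.
x* = 6204/1228 = 5.05, y* = 2416/1228 = 1.97.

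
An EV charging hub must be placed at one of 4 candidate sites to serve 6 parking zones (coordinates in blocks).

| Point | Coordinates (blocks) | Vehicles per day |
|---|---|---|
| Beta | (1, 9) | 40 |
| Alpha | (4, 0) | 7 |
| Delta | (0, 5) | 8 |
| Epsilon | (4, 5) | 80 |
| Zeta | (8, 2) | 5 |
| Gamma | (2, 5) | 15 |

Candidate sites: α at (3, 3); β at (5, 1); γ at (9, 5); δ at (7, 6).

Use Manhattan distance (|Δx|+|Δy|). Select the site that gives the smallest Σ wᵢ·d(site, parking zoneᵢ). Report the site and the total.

α, total 703 blocks

Total weighted distance at each candidate:
  α (3, 3): total = 703
  β (5, 1): total = 1091
  γ (9, 5): total = 1147
  δ (7, 6): total = 922
Minimum is at α with total 703 blocks.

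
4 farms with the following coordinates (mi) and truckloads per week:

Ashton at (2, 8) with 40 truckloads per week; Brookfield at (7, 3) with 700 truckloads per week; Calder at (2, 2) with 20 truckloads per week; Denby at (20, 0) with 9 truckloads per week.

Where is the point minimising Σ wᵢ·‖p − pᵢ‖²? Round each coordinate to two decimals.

(6.76, 3.20)

The minimiser of Σwᵢ‖p−pᵢ‖² is the weighted centroid p* = (Σwᵢpᵢ)/(Σwᵢ).
Σwᵢ = 769.
Σwᵢxᵢ = 40·2 + 700·7 + 20·2 + 9·20 = 5200.
Σwᵢyᵢ = 40·8 + 700·3 + 20·2 + 9·0 = 2460.
x* = 5200/769 = 6.76, y* = 2460/769 = 3.20.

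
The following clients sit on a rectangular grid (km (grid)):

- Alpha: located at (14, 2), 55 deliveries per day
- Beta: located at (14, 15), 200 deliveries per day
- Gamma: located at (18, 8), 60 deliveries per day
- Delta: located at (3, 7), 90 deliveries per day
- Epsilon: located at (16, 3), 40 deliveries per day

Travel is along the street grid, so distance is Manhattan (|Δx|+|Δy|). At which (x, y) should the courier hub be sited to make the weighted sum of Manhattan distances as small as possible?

Manhattan distance separates: Σwᵢ(|x−xᵢ|+|y−yᵢ|) = Σwᵢ|x−xᵢ| + Σwᵢ|y−yᵢ|, so x and y are optimised independently as 1-D weighted medians.
Total weight W = 445; half = 222.5.
x-coordinate, sorted with cumulative weight:
  x=3 (Delta, w=90) cum 90
  x=14 (Alpha, w=55) cum 145
  x=14 (Beta, w=200) cum 345  ← median
  x=16 (Epsilon, w=40) cum 385
  x=18 (Gamma, w=60) cum 445
⇒ x* = 14
y-coordinate, sorted with cumulative weight:
  y=2 (Alpha, w=55) cum 55
  y=3 (Epsilon, w=40) cum 95
  y=7 (Delta, w=90) cum 185
  y=8 (Gamma, w=60) cum 245  ← median
  y=15 (Beta, w=200) cum 445
⇒ y* = 8

(14, 8)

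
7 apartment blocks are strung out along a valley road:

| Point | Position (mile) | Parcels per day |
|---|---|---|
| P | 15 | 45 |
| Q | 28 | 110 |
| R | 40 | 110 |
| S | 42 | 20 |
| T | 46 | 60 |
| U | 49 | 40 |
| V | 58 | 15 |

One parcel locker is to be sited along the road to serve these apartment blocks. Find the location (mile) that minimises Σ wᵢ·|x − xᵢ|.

For a sum of weighted absolute distances on a line, the optimum is the weighted median (not the mean). Total weight W = 400; half-weight = 200.
Sort by position and accumulate weight:
  mile 15 (P, w=45) → cum 45
  mile 28 (Q, w=110) → cum 155
  mile 40 (R, w=110) → cum 265  ≥ 200 → median here
  mile 42 (S, w=20) → cum 285
  mile 46 (T, w=60) → cum 345
  mile 49 (U, w=40) → cum 385
  mile 58 (V, w=15) → cum 400
Optimal location: mile 40.

x = 40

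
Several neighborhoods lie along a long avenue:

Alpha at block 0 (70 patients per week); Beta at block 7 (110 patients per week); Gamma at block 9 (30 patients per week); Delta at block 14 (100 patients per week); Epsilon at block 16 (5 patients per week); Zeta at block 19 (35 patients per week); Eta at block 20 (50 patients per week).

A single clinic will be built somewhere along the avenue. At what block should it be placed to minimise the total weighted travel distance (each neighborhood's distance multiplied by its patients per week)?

For a sum of weighted absolute distances on a line, the optimum is the weighted median (not the mean). Total weight W = 400; half-weight = 200.
Sort by position and accumulate weight:
  block 0 (Alpha, w=70) → cum 70
  block 7 (Beta, w=110) → cum 180
  block 9 (Gamma, w=30) → cum 210  ≥ 200 → median here
  block 14 (Delta, w=100) → cum 310
  block 16 (Epsilon, w=5) → cum 315
  block 19 (Zeta, w=35) → cum 350
  block 20 (Eta, w=50) → cum 400
Optimal location: block 9.

x = 9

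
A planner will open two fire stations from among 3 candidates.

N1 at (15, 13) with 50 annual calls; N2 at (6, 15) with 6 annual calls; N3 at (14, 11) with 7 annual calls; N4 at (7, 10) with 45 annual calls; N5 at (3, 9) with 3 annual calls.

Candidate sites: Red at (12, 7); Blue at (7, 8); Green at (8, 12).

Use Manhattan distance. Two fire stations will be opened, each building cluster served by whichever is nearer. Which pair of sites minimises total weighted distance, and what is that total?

{Blue, Green}, total 584

Evaluate every pair (each demand assigned to the nearer of the two):
  {Blue, Green}: total = 584
  {Red, Green}: total = 631
  {Red, Blue}: total = 645
Best pair: {Blue, Green} with total 584.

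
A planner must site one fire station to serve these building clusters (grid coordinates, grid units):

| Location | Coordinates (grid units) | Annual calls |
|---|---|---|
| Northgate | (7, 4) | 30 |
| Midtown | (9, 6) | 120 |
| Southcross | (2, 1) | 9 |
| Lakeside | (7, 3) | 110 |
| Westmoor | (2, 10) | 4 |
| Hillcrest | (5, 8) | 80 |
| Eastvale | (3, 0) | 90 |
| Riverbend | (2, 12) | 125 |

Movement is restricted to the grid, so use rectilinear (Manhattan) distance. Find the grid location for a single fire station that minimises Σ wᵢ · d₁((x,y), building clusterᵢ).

Manhattan distance separates: Σwᵢ(|x−xᵢ|+|y−yᵢ|) = Σwᵢ|x−xᵢ| + Σwᵢ|y−yᵢ|, so x and y are optimised independently as 1-D weighted medians.
Total weight W = 568; half = 284.
x-coordinate, sorted with cumulative weight:
  x=2 (Southcross, w=9) cum 9
  x=2 (Westmoor, w=4) cum 13
  x=2 (Riverbend, w=125) cum 138
  x=3 (Eastvale, w=90) cum 228
  x=5 (Hillcrest, w=80) cum 308  ← median
  x=7 (Northgate, w=30) cum 338
  x=7 (Lakeside, w=110) cum 448
  x=9 (Midtown, w=120) cum 568
⇒ x* = 5
y-coordinate, sorted with cumulative weight:
  y=0 (Eastvale, w=90) cum 90
  y=1 (Southcross, w=9) cum 99
  y=3 (Lakeside, w=110) cum 209
  y=4 (Northgate, w=30) cum 239
  y=6 (Midtown, w=120) cum 359  ← median
  y=8 (Hillcrest, w=80) cum 439
  y=10 (Westmoor, w=4) cum 443
  y=12 (Riverbend, w=125) cum 568
⇒ y* = 6

(5, 6)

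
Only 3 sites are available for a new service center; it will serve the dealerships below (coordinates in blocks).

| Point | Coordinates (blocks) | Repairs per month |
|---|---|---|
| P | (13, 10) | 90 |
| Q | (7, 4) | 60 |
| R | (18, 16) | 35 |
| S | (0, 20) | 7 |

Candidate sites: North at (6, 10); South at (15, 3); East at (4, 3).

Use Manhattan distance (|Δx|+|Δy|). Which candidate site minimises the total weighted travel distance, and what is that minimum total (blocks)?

North, total 1792 blocks

Total weighted distance at each candidate:
  North (6, 10): total = 1792
  South (15, 3): total = 2134
  East (4, 3): total = 2772
Minimum is at North with total 1792 blocks.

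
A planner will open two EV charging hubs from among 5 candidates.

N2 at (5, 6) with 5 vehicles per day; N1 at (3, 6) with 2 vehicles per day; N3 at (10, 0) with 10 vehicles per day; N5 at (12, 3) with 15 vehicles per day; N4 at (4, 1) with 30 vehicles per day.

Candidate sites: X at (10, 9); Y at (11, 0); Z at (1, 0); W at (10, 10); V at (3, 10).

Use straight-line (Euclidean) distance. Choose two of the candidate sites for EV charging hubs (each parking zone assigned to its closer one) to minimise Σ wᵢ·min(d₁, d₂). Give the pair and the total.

Evaluate every pair (each demand assigned to the nearer of the two):
  {Y, Z}: total = 201.0
  {Y, V}: total = 299.9
  {X, Y}: total = 314.0
  {Y, W}: total = 317.7
  {X, Z}: total = 321.5
  {Z, W}: total = 338.7
  {Z, V}: total = 386.3
  {X, V}: total = 486.9
  {W, V}: total = 511.2
  {X, W}: total = 529.3
Best pair: {Y, Z} with total 201.0.

{Y, Z}, total 201.0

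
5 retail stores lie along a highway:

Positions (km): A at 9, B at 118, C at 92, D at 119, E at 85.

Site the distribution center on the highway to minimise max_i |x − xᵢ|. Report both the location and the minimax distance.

location 64, max distance 55

The 1-center on a line is the midpoint of the two extreme points: leftmost at 9, rightmost at 119.
Optimal location = (9 + 119)/2 = 64; maximum distance = (119 − 9)/2 = 55.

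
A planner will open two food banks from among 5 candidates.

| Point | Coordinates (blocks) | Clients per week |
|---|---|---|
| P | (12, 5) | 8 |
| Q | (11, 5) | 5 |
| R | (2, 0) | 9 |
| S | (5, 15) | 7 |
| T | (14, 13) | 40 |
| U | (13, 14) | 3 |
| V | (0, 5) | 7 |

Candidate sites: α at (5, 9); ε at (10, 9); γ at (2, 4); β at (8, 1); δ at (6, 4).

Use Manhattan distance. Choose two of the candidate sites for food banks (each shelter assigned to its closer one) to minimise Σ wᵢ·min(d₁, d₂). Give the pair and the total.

{ε, γ}, total 551

Evaluate every pair (each demand assigned to the nearer of the two):
  {ε, γ}: total = 551
  {ε, δ}: total = 615
  {α, ε}: total = 630
  {ε, β}: total = 641
  {α, γ}: total = 796
  {α, δ}: total = 808
  {α, β}: total = 826
  {γ, δ}: total = 958
  {β, δ}: total = 1013
  {γ, β}: total = 1028
Best pair: {ε, γ} with total 551.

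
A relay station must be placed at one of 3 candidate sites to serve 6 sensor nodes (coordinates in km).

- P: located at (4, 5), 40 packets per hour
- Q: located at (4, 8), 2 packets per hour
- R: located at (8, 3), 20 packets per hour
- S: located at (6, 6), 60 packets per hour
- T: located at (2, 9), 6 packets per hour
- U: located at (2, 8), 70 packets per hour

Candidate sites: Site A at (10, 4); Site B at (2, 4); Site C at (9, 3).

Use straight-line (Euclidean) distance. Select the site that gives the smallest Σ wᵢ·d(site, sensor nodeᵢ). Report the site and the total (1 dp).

Total weighted distance at each candidate:
  Site A (10, 4): total = 1253.5
  Site B (2, 4): total = 798.4
  Site C (9, 3): total = 1161.6
Minimum is at Site B with total 798.4 km.

Site B, total 798.4 km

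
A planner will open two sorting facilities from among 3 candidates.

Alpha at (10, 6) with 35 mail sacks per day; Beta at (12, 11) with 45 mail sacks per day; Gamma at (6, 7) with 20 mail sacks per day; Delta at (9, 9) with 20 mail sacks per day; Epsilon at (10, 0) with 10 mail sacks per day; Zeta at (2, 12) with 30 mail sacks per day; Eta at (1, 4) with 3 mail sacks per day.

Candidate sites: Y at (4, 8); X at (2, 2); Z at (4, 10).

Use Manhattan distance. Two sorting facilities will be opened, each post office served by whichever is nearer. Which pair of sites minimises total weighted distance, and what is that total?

Evaluate every pair (each demand assigned to the nearer of the two):
  {Y, Z}: total = 1146
  {X, Z}: total = 1204
  {Y, X}: total = 1244
Best pair: {Y, Z} with total 1146.

{Y, Z}, total 1146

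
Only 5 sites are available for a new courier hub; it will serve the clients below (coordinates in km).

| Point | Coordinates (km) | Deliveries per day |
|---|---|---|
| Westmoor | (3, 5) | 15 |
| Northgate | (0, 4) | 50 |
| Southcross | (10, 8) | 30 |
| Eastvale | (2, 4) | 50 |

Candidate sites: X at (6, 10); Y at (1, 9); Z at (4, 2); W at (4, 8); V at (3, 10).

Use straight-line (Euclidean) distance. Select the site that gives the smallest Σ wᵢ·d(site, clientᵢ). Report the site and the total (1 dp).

Total weighted distance at each candidate:
  X (6, 10): total = 1006.4
  Y (1, 9): total = 848.6
  Z (4, 2): total = 667.0
  W (4, 8): total = 733.9
  V (3, 10): total = 933.0
Minimum is at Z with total 667.0 km.

Z, total 667.0 km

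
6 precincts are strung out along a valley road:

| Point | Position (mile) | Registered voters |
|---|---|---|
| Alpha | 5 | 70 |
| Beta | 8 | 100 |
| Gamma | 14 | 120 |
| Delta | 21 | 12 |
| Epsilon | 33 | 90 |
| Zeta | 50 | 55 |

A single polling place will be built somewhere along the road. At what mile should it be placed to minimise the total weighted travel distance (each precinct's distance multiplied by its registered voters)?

x = 14

For a sum of weighted absolute distances on a line, the optimum is the weighted median (not the mean). Total weight W = 447; half-weight = 223.5.
Sort by position and accumulate weight:
  mile 5 (Alpha, w=70) → cum 70
  mile 8 (Beta, w=100) → cum 170
  mile 14 (Gamma, w=120) → cum 290  ≥ 223.5 → median here
  mile 21 (Delta, w=12) → cum 302
  mile 33 (Epsilon, w=90) → cum 392
  mile 50 (Zeta, w=55) → cum 447
Optimal location: mile 14.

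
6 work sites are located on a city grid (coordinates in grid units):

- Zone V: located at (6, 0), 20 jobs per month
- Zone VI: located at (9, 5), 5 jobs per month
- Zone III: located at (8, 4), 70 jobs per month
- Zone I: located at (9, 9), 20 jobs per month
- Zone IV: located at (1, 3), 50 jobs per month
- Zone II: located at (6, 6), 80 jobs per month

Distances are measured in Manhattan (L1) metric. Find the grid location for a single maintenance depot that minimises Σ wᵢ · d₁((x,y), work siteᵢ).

(6, 4)

Manhattan distance separates: Σwᵢ(|x−xᵢ|+|y−yᵢ|) = Σwᵢ|x−xᵢ| + Σwᵢ|y−yᵢ|, so x and y are optimised independently as 1-D weighted medians.
Total weight W = 245; half = 122.5.
x-coordinate, sorted with cumulative weight:
  x=1 (Zone IV, w=50) cum 50
  x=6 (Zone V, w=20) cum 70
  x=6 (Zone II, w=80) cum 150  ← median
  x=8 (Zone III, w=70) cum 220
  x=9 (Zone VI, w=5) cum 225
  x=9 (Zone I, w=20) cum 245
⇒ x* = 6
y-coordinate, sorted with cumulative weight:
  y=0 (Zone V, w=20) cum 20
  y=3 (Zone IV, w=50) cum 70
  y=4 (Zone III, w=70) cum 140  ← median
  y=5 (Zone VI, w=5) cum 145
  y=6 (Zone II, w=80) cum 225
  y=9 (Zone I, w=20) cum 245
⇒ y* = 4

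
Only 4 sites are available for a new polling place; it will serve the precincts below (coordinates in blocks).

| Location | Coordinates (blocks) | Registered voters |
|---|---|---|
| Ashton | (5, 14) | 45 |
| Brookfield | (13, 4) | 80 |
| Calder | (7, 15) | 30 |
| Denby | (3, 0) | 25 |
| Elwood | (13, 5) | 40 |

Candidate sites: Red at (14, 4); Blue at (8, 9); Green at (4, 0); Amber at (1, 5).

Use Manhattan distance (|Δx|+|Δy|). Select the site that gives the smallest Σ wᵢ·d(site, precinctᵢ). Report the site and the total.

Red, total 1930 blocks

Total weighted distance at each candidate:
  Red (14, 4): total = 1930
  Blue (8, 9): total = 2080
  Green (4, 0): total = 2840
  Amber (1, 5): total = 2760
Minimum is at Red with total 1930 blocks.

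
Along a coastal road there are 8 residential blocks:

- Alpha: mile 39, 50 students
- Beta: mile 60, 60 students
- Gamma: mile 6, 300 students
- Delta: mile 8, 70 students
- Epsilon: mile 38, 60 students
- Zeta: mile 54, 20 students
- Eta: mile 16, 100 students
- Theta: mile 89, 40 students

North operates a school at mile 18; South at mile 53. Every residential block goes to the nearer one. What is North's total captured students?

The indifferent point is the midpoint (18+53)/2 = 35.5; residential blocks left of it (closer to North at 18) go to North, those right go to South.
  Gamma at 6 (w=300) → North
  Delta at 8 (w=70) → North
  Eta at 16 (w=100) → North
  Epsilon at 38 (w=60) → South
  Alpha at 39 (w=50) → South
  Zeta at 54 (w=20) → South
  Beta at 60 (w=60) → South
  Theta at 89 (w=40) → South
North captures 470; South captures 230.

470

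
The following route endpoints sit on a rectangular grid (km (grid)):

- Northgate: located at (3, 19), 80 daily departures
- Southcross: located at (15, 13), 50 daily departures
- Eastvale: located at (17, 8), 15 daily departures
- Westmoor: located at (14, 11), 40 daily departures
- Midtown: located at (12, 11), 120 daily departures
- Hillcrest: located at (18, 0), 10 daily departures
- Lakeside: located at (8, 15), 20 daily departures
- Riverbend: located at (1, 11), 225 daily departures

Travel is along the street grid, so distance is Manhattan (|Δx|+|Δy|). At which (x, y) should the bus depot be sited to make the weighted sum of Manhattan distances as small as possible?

Manhattan distance separates: Σwᵢ(|x−xᵢ|+|y−yᵢ|) = Σwᵢ|x−xᵢ| + Σwᵢ|y−yᵢ|, so x and y are optimised independently as 1-D weighted medians.
Total weight W = 560; half = 280.
x-coordinate, sorted with cumulative weight:
  x=1 (Riverbend, w=225) cum 225
  x=3 (Northgate, w=80) cum 305  ← median
  x=8 (Lakeside, w=20) cum 325
  x=12 (Midtown, w=120) cum 445
  x=14 (Westmoor, w=40) cum 485
  x=15 (Southcross, w=50) cum 535
  x=17 (Eastvale, w=15) cum 550
  x=18 (Hillcrest, w=10) cum 560
⇒ x* = 3
y-coordinate, sorted with cumulative weight:
  y=0 (Hillcrest, w=10) cum 10
  y=8 (Eastvale, w=15) cum 25
  y=11 (Westmoor, w=40) cum 65
  y=11 (Midtown, w=120) cum 185
  y=11 (Riverbend, w=225) cum 410  ← median
  y=13 (Southcross, w=50) cum 460
  y=15 (Lakeside, w=20) cum 480
  y=19 (Northgate, w=80) cum 560
⇒ y* = 11

(3, 11)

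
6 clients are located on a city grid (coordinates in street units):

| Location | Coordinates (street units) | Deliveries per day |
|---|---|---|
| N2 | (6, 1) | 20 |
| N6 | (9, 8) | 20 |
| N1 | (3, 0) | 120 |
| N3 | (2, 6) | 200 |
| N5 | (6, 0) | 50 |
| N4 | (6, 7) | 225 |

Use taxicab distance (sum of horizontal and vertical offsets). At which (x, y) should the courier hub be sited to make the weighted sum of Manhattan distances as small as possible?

(3, 6)

Manhattan distance separates: Σwᵢ(|x−xᵢ|+|y−yᵢ|) = Σwᵢ|x−xᵢ| + Σwᵢ|y−yᵢ|, so x and y are optimised independently as 1-D weighted medians.
Total weight W = 635; half = 317.5.
x-coordinate, sorted with cumulative weight:
  x=2 (N3, w=200) cum 200
  x=3 (N1, w=120) cum 320  ← median
  x=6 (N2, w=20) cum 340
  x=6 (N5, w=50) cum 390
  x=6 (N4, w=225) cum 615
  x=9 (N6, w=20) cum 635
⇒ x* = 3
y-coordinate, sorted with cumulative weight:
  y=0 (N1, w=120) cum 120
  y=0 (N5, w=50) cum 170
  y=1 (N2, w=20) cum 190
  y=6 (N3, w=200) cum 390  ← median
  y=7 (N4, w=225) cum 615
  y=8 (N6, w=20) cum 635
⇒ y* = 6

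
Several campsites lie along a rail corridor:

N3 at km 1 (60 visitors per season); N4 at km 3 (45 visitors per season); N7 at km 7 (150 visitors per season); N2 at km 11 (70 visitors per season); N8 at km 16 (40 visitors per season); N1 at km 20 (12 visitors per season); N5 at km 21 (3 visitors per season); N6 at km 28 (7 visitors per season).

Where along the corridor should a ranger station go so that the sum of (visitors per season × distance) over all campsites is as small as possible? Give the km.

x = 7

For a sum of weighted absolute distances on a line, the optimum is the weighted median (not the mean). Total weight W = 387; half-weight = 193.5.
Sort by position and accumulate weight:
  km 1 (N3, w=60) → cum 60
  km 3 (N4, w=45) → cum 105
  km 7 (N7, w=150) → cum 255  ≥ 193.5 → median here
  km 11 (N2, w=70) → cum 325
  km 16 (N8, w=40) → cum 365
  km 20 (N1, w=12) → cum 377
  km 21 (N5, w=3) → cum 380
  km 28 (N6, w=7) → cum 387
Optimal location: km 7.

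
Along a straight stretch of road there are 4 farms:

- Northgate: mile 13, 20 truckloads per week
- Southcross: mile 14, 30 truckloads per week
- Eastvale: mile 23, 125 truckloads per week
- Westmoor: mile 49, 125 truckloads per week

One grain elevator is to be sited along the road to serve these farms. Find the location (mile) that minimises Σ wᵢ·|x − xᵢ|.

x = 23

For a sum of weighted absolute distances on a line, the optimum is the weighted median (not the mean). Total weight W = 300; half-weight = 150.
Sort by position and accumulate weight:
  mile 13 (Northgate, w=20) → cum 20
  mile 14 (Southcross, w=30) → cum 50
  mile 23 (Eastvale, w=125) → cum 175  ≥ 150 → median here
  mile 49 (Westmoor, w=125) → cum 300
Optimal location: mile 23.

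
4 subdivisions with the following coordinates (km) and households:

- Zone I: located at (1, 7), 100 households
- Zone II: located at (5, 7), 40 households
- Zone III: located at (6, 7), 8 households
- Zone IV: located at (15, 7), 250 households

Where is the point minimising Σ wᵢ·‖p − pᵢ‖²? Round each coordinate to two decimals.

(10.30, 7.00)

The minimiser of Σwᵢ‖p−pᵢ‖² is the weighted centroid p* = (Σwᵢpᵢ)/(Σwᵢ).
Σwᵢ = 398.
Σwᵢxᵢ = 100·1 + 40·5 + 8·6 + 250·15 = 4098.
Σwᵢyᵢ = 100·7 + 40·7 + 8·7 + 250·7 = 2786.
x* = 4098/398 = 10.30, y* = 2786/398 = 7.00.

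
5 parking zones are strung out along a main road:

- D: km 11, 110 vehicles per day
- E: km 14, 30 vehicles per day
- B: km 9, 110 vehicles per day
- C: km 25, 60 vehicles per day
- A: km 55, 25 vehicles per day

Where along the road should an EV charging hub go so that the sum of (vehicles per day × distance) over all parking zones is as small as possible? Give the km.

x = 11

For a sum of weighted absolute distances on a line, the optimum is the weighted median (not the mean). Total weight W = 335; half-weight = 167.5.
Sort by position and accumulate weight:
  km 9 (B, w=110) → cum 110
  km 11 (D, w=110) → cum 220  ≥ 167.5 → median here
  km 14 (E, w=30) → cum 250
  km 25 (C, w=60) → cum 310
  km 55 (A, w=25) → cum 335
Optimal location: km 11.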